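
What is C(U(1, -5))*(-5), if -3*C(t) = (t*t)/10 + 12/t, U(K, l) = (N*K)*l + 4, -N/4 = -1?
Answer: 497/12 ≈ 41.417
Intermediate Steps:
N = 4 (N = -4*(-1) = 4)
U(K, l) = 4 + 4*K*l (U(K, l) = (4*K)*l + 4 = 4*K*l + 4 = 4 + 4*K*l)
C(t) = -4/t - t²/30 (C(t) = -((t*t)/10 + 12/t)/3 = -(t²*(⅒) + 12/t)/3 = -(t²/10 + 12/t)/3 = -(12/t + t²/10)/3 = -4/t - t²/30)
C(U(1, -5))*(-5) = ((-120 - (4 + 4*1*(-5))³)/(30*(4 + 4*1*(-5))))*(-5) = ((-120 - (4 - 20)³)/(30*(4 - 20)))*(-5) = ((1/30)*(-120 - 1*(-16)³)/(-16))*(-5) = ((1/30)*(-1/16)*(-120 - 1*(-4096)))*(-5) = ((1/30)*(-1/16)*(-120 + 4096))*(-5) = ((1/30)*(-1/16)*3976)*(-5) = -497/60*(-5) = 497/12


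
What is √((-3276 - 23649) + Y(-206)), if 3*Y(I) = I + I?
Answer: I*√243561/3 ≈ 164.51*I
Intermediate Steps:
Y(I) = 2*I/3 (Y(I) = (I + I)/3 = (2*I)/3 = 2*I/3)
√((-3276 - 23649) + Y(-206)) = √((-3276 - 23649) + (⅔)*(-206)) = √(-26925 - 412/3) = √(-81187/3) = I*√243561/3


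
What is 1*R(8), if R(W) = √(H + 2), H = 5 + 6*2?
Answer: √19 ≈ 4.3589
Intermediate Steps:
H = 17 (H = 5 + 12 = 17)
R(W) = √19 (R(W) = √(17 + 2) = √19)
1*R(8) = 1*√19 = √19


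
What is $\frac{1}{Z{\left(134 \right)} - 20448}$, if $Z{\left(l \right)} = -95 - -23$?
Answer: $- \frac{1}{20520} \approx -4.8733 \cdot 10^{-5}$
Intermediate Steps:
$Z{\left(l \right)} = -72$ ($Z{\left(l \right)} = -95 + 23 = -72$)
$\frac{1}{Z{\left(134 \right)} - 20448} = \frac{1}{-72 - 20448} = \frac{1}{-20520} = - \frac{1}{20520}$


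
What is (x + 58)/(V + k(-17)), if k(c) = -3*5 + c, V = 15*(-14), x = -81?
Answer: 23/242 ≈ 0.095041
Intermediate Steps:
V = -210
k(c) = -15 + c
(x + 58)/(V + k(-17)) = (-81 + 58)/(-210 + (-15 - 17)) = -23/(-210 - 32) = -23/(-242) = -23*(-1/242) = 23/242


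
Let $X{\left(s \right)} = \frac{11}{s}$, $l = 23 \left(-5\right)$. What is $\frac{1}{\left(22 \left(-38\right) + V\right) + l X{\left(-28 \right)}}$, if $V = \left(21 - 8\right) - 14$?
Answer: $- \frac{28}{22171} \approx -0.0012629$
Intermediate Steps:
$l = -115$
$V = -1$ ($V = \left(21 - 8\right) - 14 = 13 - 14 = -1$)
$\frac{1}{\left(22 \left(-38\right) + V\right) + l X{\left(-28 \right)}} = \frac{1}{\left(22 \left(-38\right) - 1\right) - 115 \frac{11}{-28}} = \frac{1}{\left(-836 - 1\right) - 115 \cdot 11 \left(- \frac{1}{28}\right)} = \frac{1}{-837 - - \frac{1265}{28}} = \frac{1}{-837 + \frac{1265}{28}} = \frac{1}{- \frac{22171}{28}} = - \frac{28}{22171}$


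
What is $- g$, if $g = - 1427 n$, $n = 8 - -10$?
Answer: $25686$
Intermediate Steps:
$n = 18$ ($n = 8 + 10 = 18$)
$g = -25686$ ($g = \left(-1427\right) 18 = -25686$)
$- g = \left(-1\right) \left(-25686\right) = 25686$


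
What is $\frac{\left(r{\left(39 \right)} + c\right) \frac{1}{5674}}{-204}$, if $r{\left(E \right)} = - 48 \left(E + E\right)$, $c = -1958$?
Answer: $\frac{2851}{578748} \approx 0.0049262$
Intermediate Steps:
$r{\left(E \right)} = - 96 E$ ($r{\left(E \right)} = - 48 \cdot 2 E = - 96 E$)
$\frac{\left(r{\left(39 \right)} + c\right) \frac{1}{5674}}{-204} = \frac{\left(\left(-96\right) 39 - 1958\right) \frac{1}{5674}}{-204} = \left(-3744 - 1958\right) \frac{1}{5674} \left(- \frac{1}{204}\right) = \left(-5702\right) \frac{1}{5674} \left(- \frac{1}{204}\right) = \left(- \frac{2851}{2837}\right) \left(- \frac{1}{204}\right) = \frac{2851}{578748}$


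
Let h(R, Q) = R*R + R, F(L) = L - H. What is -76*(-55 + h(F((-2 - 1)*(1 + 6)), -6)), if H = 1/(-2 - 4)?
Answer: -245005/9 ≈ -27223.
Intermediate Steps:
H = -⅙ (H = 1/(-6) = -⅙ ≈ -0.16667)
F(L) = ⅙ + L (F(L) = L - 1*(-⅙) = L + ⅙ = ⅙ + L)
h(R, Q) = R + R² (h(R, Q) = R² + R = R + R²)
-76*(-55 + h(F((-2 - 1)*(1 + 6)), -6)) = -76*(-55 + (⅙ + (-2 - 1)*(1 + 6))*(1 + (⅙ + (-2 - 1)*(1 + 6)))) = -76*(-55 + (⅙ - 3*7)*(1 + (⅙ - 3*7))) = -76*(-55 + (⅙ - 21)*(1 + (⅙ - 21))) = -76*(-55 - 125*(1 - 125/6)/6) = -76*(-55 - 125/6*(-119/6)) = -76*(-55 + 14875/36) = -76*12895/36 = -245005/9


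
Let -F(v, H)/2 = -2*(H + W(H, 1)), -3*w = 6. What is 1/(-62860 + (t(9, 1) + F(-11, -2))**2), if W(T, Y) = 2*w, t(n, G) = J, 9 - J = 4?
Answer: -1/62499 ≈ -1.6000e-5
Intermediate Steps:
w = -2 (w = -1/3*6 = -2)
J = 5 (J = 9 - 1*4 = 9 - 4 = 5)
t(n, G) = 5
W(T, Y) = -4 (W(T, Y) = 2*(-2) = -4)
F(v, H) = -16 + 4*H (F(v, H) = -(-4)*(H - 4) = -(-4)*(-4 + H) = -2*(8 - 2*H) = -16 + 4*H)
1/(-62860 + (t(9, 1) + F(-11, -2))**2) = 1/(-62860 + (5 + (-16 + 4*(-2)))**2) = 1/(-62860 + (5 + (-16 - 8))**2) = 1/(-62860 + (5 - 24)**2) = 1/(-62860 + (-19)**2) = 1/(-62860 + 361) = 1/(-62499) = -1/62499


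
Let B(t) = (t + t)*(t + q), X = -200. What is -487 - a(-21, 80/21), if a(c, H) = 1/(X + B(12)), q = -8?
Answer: -50647/104 ≈ -486.99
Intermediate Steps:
B(t) = 2*t*(-8 + t) (B(t) = (t + t)*(t - 8) = (2*t)*(-8 + t) = 2*t*(-8 + t))
a(c, H) = -1/104 (a(c, H) = 1/(-200 + 2*12*(-8 + 12)) = 1/(-200 + 2*12*4) = 1/(-200 + 96) = 1/(-104) = -1/104)
-487 - a(-21, 80/21) = -487 - 1*(-1/104) = -487 + 1/104 = -50647/104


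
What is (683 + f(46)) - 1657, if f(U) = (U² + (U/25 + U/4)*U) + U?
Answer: 45041/25 ≈ 1801.6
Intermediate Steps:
f(U) = U + 129*U²/100 (f(U) = (U² + (U*(1/25) + U*(¼))*U) + U = (U² + (U/25 + U/4)*U) + U = (U² + (29*U/100)*U) + U = (U² + 29*U²/100) + U = 129*U²/100 + U = U + 129*U²/100)
(683 + f(46)) - 1657 = (683 + (1/100)*46*(100 + 129*46)) - 1657 = (683 + (1/100)*46*(100 + 5934)) - 1657 = (683 + (1/100)*46*6034) - 1657 = (683 + 69391/25) - 1657 = 86466/25 - 1657 = 45041/25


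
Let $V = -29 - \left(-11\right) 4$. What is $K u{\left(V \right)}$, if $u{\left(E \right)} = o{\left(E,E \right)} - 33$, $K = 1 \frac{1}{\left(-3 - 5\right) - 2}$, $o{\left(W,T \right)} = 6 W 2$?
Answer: $- \frac{147}{10} \approx -14.7$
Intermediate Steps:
$o{\left(W,T \right)} = 12 W$
$K = - \frac{1}{10}$ ($K = 1 \frac{1}{-8 - 2} = 1 \frac{1}{-10} = 1 \left(- \frac{1}{10}\right) = - \frac{1}{10} \approx -0.1$)
$V = 15$ ($V = -29 - -44 = -29 + 44 = 15$)
$u{\left(E \right)} = -33 + 12 E$ ($u{\left(E \right)} = 12 E - 33 = -33 + 12 E$)
$K u{\left(V \right)} = - \frac{-33 + 12 \cdot 15}{10} = - \frac{-33 + 180}{10} = \left(- \frac{1}{10}\right) 147 = - \frac{147}{10}$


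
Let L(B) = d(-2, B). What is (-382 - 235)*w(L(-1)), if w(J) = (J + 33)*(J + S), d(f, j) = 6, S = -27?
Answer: 505323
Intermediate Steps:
L(B) = 6
w(J) = (-27 + J)*(33 + J) (w(J) = (J + 33)*(J - 27) = (33 + J)*(-27 + J) = (-27 + J)*(33 + J))
(-382 - 235)*w(L(-1)) = (-382 - 235)*(-891 + 6² + 6*6) = -617*(-891 + 36 + 36) = -617*(-819) = 505323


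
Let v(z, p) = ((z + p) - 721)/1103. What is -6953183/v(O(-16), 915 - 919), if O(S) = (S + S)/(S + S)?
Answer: 7669360849/724 ≈ 1.0593e+7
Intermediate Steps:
O(S) = 1 (O(S) = (2*S)/((2*S)) = (2*S)*(1/(2*S)) = 1)
v(z, p) = -721/1103 + p/1103 + z/1103 (v(z, p) = ((p + z) - 721)*(1/1103) = (-721 + p + z)*(1/1103) = -721/1103 + p/1103 + z/1103)
-6953183/v(O(-16), 915 - 919) = -6953183/(-721/1103 + (915 - 919)/1103 + (1/1103)*1) = -6953183/(-721/1103 + (1/1103)*(-4) + 1/1103) = -6953183/(-721/1103 - 4/1103 + 1/1103) = -6953183/(-724/1103) = -6953183*(-1103/724) = 7669360849/724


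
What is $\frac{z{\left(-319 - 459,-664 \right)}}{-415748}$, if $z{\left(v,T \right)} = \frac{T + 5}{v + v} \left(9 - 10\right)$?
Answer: $\frac{659}{646903888} \approx 1.0187 \cdot 10^{-6}$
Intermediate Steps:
$z{\left(v,T \right)} = - \frac{5 + T}{2 v}$ ($z{\left(v,T \right)} = \frac{5 + T}{2 v} \left(-1\right) = - \frac{5 + T}{2 v}$)
$\frac{z{\left(-319 - 459,-664 \right)}}{-415748} = \frac{\frac{1}{2} \frac{1}{-319 - 459} \left(-5 - -664\right)}{-415748} = \frac{-5 + 664}{2 \left(-319 - 459\right)} \left(- \frac{1}{415748}\right) = \frac{1}{2} \frac{1}{-778} \cdot 659 \left(- \frac{1}{415748}\right) = \frac{1}{2} \left(- \frac{1}{778}\right) 659 \left(- \frac{1}{415748}\right) = \left(- \frac{659}{1556}\right) \left(- \frac{1}{415748}\right) = \frac{659}{646903888}$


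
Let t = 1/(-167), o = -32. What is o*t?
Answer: 32/167 ≈ 0.19162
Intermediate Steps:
t = -1/167 ≈ -0.0059880
o*t = -32*(-1/167) = 32/167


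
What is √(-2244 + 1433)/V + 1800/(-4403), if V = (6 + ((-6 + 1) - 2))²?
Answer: -1800/4403 + I*√811 ≈ -0.40881 + 28.478*I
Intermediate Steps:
V = 1 (V = (6 + (-5 - 2))² = (6 - 7)² = (-1)² = 1)
√(-2244 + 1433)/V + 1800/(-4403) = √(-2244 + 1433)/1 + 1800/(-4403) = √(-811)*1 + 1800*(-1/4403) = (I*√811)*1 - 1800/4403 = I*√811 - 1800/4403 = -1800/4403 + I*√811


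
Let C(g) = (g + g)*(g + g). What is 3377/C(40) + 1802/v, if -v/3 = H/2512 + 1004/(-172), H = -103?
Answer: 1252159512071/12190867200 ≈ 102.71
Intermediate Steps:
C(g) = 4*g² (C(g) = (2*g)*(2*g) = 4*g²)
v = 1904823/108016 (v = -3*(-103/2512 + 1004/(-172)) = -3*(-103*1/2512 + 1004*(-1/172)) = -3*(-103/2512 - 251/43) = -3*(-634941/108016) = 1904823/108016 ≈ 17.635)
3377/C(40) + 1802/v = 3377/((4*40²)) + 1802/(1904823/108016) = 3377/((4*1600)) + 1802*(108016/1904823) = 3377/6400 + 194644832/1904823 = 1252159512071/12190867200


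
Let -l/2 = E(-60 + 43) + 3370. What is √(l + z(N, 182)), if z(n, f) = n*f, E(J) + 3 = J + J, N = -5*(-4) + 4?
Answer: I*√2298 ≈ 47.937*I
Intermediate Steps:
N = 24 (N = 20 + 4 = 24)
E(J) = -3 + 2*J (E(J) = -3 + (J + J) = -3 + 2*J)
l = -6666 (l = -2*((-3 + 2*(-60 + 43)) + 3370) = -2*((-3 + 2*(-17)) + 3370) = -2*((-3 - 34) + 3370) = -2*(-37 + 3370) = -2*3333 = -6666)
z(n, f) = f*n
√(l + z(N, 182)) = √(-6666 + 182*24) = √(-6666 + 4368) = √(-2298) = I*√2298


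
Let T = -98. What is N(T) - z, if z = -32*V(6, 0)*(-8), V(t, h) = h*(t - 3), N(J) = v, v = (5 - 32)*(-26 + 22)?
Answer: 108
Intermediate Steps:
v = 108 (v = -27*(-4) = 108)
N(J) = 108
V(t, h) = h*(-3 + t)
z = 0 (z = -0*(-3 + 6)*(-8) = -0*3*(-8) = -32*0*(-8) = 0*(-8) = 0)
N(T) - z = 108 - 1*0 = 108 + 0 = 108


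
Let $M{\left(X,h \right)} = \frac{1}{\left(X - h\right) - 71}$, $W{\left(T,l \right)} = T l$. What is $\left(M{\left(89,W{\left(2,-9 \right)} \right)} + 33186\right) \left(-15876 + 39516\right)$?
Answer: $\frac{2353553090}{3} \approx 7.8452 \cdot 10^{8}$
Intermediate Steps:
$M{\left(X,h \right)} = \frac{1}{-71 + X - h}$
$\left(M{\left(89,W{\left(2,-9 \right)} \right)} + 33186\right) \left(-15876 + 39516\right) = \left(- \frac{1}{71 + 2 \left(-9\right) - 89} + 33186\right) \left(-15876 + 39516\right) = \left(- \frac{1}{71 - 18 - 89} + 33186\right) 23640 = \left(- \frac{1}{-36} + 33186\right) 23640 = \left(\left(-1\right) \left(- \frac{1}{36}\right) + 33186\right) 23640 = \left(\frac{1}{36} + 33186\right) 23640 = \frac{1194697}{36} \cdot 23640 = \frac{2353553090}{3}$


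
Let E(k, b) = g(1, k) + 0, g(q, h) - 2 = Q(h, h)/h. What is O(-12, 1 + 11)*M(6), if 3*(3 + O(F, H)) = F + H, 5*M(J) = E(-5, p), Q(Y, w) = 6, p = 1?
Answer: -12/25 ≈ -0.48000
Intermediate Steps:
g(q, h) = 2 + 6/h
E(k, b) = 2 + 6/k (E(k, b) = (2 + 6/k) + 0 = 2 + 6/k)
M(J) = 4/25 (M(J) = (2 + 6/(-5))/5 = (2 + 6*(-⅕))/5 = (2 - 6/5)/5 = (⅕)*(⅘) = 4/25)
O(F, H) = -3 + F/3 + H/3 (O(F, H) = -3 + (F + H)/3 = -3 + (F/3 + H/3) = -3 + F/3 + H/3)
O(-12, 1 + 11)*M(6) = (-3 + (⅓)*(-12) + (1 + 11)/3)*(4/25) = (-3 - 4 + (⅓)*12)*(4/25) = (-3 - 4 + 4)*(4/25) = -3*4/25 = -12/25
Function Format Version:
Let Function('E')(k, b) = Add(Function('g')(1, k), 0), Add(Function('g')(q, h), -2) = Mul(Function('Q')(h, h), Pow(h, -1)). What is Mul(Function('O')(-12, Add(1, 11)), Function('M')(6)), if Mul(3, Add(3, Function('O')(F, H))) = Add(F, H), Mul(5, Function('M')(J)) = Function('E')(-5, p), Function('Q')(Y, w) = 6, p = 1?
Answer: Rational(-12, 25) ≈ -0.48000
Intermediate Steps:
Function('g')(q, h) = Add(2, Mul(6, Pow(h, -1)))
Function('E')(k, b) = Add(2, Mul(6, Pow(k, -1))) (Function('E')(k, b) = Add(Add(2, Mul(6, Pow(k, -1))), 0) = Add(2, Mul(6, Pow(k, -1))))
Function('M')(J) = Rational(4, 25) (Function('M')(J) = Mul(Rational(1, 5), Add(2, Mul(6, Pow(-5, -1)))) = Mul(Rational(1, 5), Add(2, Mul(6, Rational(-1, 5)))) = Mul(Rational(1, 5), Add(2, Rational(-6, 5))) = Mul(Rational(1, 5), Rational(4, 5)) = Rational(4, 25))
Function('O')(F, H) = Add(-3, Mul(Rational(1, 3), F), Mul(Rational(1, 3), H)) (Function('O')(F, H) = Add(-3, Mul(Rational(1, 3), Add(F, H))) = Add(-3, Add(Mul(Rational(1, 3), F), Mul(Rational(1, 3), H))) = Add(-3, Mul(Rational(1, 3), F), Mul(Rational(1, 3), H)))
Mul(Function('O')(-12, Add(1, 11)), Function('M')(6)) = Mul(Add(-3, Mul(Rational(1, 3), -12), Mul(Rational(1, 3), Add(1, 11))), Rational(4, 25)) = Mul(Add(-3, -4, Mul(Rational(1, 3), 12)), Rational(4, 25)) = Mul(Add(-3, -4, 4), Rational(4, 25)) = Mul(-3, Rational(4, 25)) = Rational(-12, 25)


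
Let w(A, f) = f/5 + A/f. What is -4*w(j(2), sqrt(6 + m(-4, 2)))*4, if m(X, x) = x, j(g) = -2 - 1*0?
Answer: 8*sqrt(2)/5 ≈ 2.2627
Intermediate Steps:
j(g) = -2 (j(g) = -2 + 0 = -2)
w(A, f) = f/5 + A/f (w(A, f) = f*(1/5) + A/f = f/5 + A/f)
-4*w(j(2), sqrt(6 + m(-4, 2)))*4 = -4*(sqrt(6 + 2)/5 - 2/sqrt(6 + 2))*4 = -4*(sqrt(8)/5 - 2*sqrt(2)/4)*4 = -4*((2*sqrt(2))/5 - 2*sqrt(2)/4)*4 = -4*(2*sqrt(2)/5 - sqrt(2)/2)*4 = -(-2)*sqrt(2)/5*4 = (2*sqrt(2)/5)*4 = 8*sqrt(2)/5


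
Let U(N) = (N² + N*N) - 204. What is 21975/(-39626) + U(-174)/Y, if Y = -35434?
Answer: -1585005999/702053842 ≈ -2.2577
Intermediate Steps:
U(N) = -204 + 2*N² (U(N) = (N² + N²) - 204 = 2*N² - 204 = -204 + 2*N²)
21975/(-39626) + U(-174)/Y = 21975/(-39626) + (-204 + 2*(-174)²)/(-35434) = 21975*(-1/39626) + (-204 + 2*30276)*(-1/35434) = -21975/39626 + (-204 + 60552)*(-1/35434) = -21975/39626 + 60348*(-1/35434) = -21975/39626 - 30174/17717 = -1585005999/702053842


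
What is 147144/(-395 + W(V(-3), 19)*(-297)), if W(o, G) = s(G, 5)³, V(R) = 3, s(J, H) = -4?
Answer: 147144/18613 ≈ 7.9054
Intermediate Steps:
W(o, G) = -64 (W(o, G) = (-4)³ = -64)
147144/(-395 + W(V(-3), 19)*(-297)) = 147144/(-395 - 64*(-297)) = 147144/(-395 + 19008) = 147144/18613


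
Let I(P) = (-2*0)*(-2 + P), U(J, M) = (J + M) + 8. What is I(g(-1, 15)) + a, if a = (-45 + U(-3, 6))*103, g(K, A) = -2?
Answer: -3502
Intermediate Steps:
U(J, M) = 8 + J + M
I(P) = 0 (I(P) = 0*(-2 + P) = 0)
a = -3502 (a = (-45 + (8 - 3 + 6))*103 = (-45 + 11)*103 = -34*103 = -3502)
I(g(-1, 15)) + a = 0 - 3502 = -3502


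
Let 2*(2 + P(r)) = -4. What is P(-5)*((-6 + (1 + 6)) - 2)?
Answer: 4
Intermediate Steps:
P(r) = -4 (P(r) = -2 + (1/2)*(-4) = -2 - 2 = -4)
P(-5)*((-6 + (1 + 6)) - 2) = -4*((-6 + (1 + 6)) - 2) = -4*((-6 + 7) - 2) = -4*(1 - 2) = -4*(-1) = 4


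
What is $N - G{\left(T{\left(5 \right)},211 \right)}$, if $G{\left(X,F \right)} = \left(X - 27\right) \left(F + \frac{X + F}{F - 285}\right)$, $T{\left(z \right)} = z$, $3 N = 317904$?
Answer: $\frac{4090194}{37} \approx 1.1055 \cdot 10^{5}$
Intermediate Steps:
$N = 105968$ ($N = \frac{1}{3} \cdot 317904 = 105968$)
$G{\left(X,F \right)} = \left(-27 + X\right) \left(F + \frac{F + X}{-285 + F}\right)$
$N - G{\left(T{\left(5 \right)},211 \right)} = 105968 - \frac{5^{2} - 135 - 27 \cdot 211^{2} + 7668 \cdot 211 + 5 \cdot 211^{2} - 59924 \cdot 5}{-285 + 211} = 105968 - \frac{25 - 135 - 1202067 + 1617948 + 5 \cdot 44521 - 299620}{-74} = 105968 - - \frac{25 - 135 - 1202067 + 1617948 + 222605 - 299620}{74} = 105968 - \left(- \frac{1}{74}\right) 338756 = 105968 - - \frac{169378}{37} = 105968 + \frac{169378}{37} = \frac{4090194}{37}$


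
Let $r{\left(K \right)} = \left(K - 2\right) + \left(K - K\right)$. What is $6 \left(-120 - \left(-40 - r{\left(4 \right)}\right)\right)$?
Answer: $-468$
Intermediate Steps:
$r{\left(K \right)} = -2 + K$ ($r{\left(K \right)} = \left(-2 + K\right) + 0 = -2 + K$)
$6 \left(-120 - \left(-40 - r{\left(4 \right)}\right)\right) = 6 \left(-120 + \left(\left(\left(-2 + 4\right) + 42\right) - 2\right)\right) = 6 \left(-120 + \left(\left(2 + 42\right) - 2\right)\right) = 6 \left(-120 + \left(44 - 2\right)\right) = 6 \left(-120 + 42\right) = 6 \left(-78\right) = -468$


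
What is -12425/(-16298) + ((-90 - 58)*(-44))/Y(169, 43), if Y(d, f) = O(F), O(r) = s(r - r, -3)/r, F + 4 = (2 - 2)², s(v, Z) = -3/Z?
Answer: -424517879/16298 ≈ -26047.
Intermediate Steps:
F = -4 (F = -4 + (2 - 2)² = -4 + 0² = -4 + 0 = -4)
O(r) = 1/r (O(r) = (-3/(-3))/r = (-3*(-⅓))/r = 1/r)
Y(d, f) = -¼ (Y(d, f) = 1/(-4) = -¼)
-12425/(-16298) + ((-90 - 58)*(-44))/Y(169, 43) = -12425/(-16298) + ((-90 - 58)*(-44))/(-¼) = -12425*(-1/16298) - 148*(-44)*(-4) = 12425/16298 + 6512*(-4) = 12425/16298 - 26048 = -424517879/16298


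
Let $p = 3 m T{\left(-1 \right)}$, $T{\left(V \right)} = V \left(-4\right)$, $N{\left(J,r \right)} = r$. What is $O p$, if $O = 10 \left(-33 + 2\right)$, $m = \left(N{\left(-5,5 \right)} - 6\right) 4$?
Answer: $14880$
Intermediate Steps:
$T{\left(V \right)} = - 4 V$
$m = -4$ ($m = \left(5 - 6\right) 4 = \left(-1\right) 4 = -4$)
$O = -310$ ($O = 10 \left(-31\right) = -310$)
$p = -48$ ($p = 3 \left(-4\right) \left(\left(-4\right) \left(-1\right)\right) = \left(-12\right) 4 = -48$)
$O p = \left(-310\right) \left(-48\right) = 14880$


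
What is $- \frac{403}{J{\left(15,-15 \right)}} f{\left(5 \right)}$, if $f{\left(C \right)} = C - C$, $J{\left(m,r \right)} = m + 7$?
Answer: $0$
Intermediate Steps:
$J{\left(m,r \right)} = 7 + m$
$f{\left(C \right)} = 0$
$- \frac{403}{J{\left(15,-15 \right)}} f{\left(5 \right)} = - \frac{403}{7 + 15} \cdot 0 = - \frac{403}{22} \cdot 0 = \left(-403\right) \frac{1}{22} \cdot 0 = \left(- \frac{403}{22}\right) 0 = 0$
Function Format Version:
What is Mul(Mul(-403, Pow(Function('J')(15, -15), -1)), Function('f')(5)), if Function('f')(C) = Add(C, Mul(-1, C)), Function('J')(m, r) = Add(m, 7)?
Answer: 0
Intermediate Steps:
Function('J')(m, r) = Add(7, m)
Function('f')(C) = 0
Mul(Mul(-403, Pow(Function('J')(15, -15), -1)), Function('f')(5)) = Mul(Mul(-403, Pow(Add(7, 15), -1)), 0) = Mul(Mul(-403, Pow(22, -1)), 0) = Mul(Mul(-403, Rational(1, 22)), 0) = Mul(Rational(-403, 22), 0) = 0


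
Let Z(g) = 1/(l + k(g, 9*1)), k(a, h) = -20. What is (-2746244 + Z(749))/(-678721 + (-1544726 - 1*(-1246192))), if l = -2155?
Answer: 5973080701/2125529625 ≈ 2.8102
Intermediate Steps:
Z(g) = -1/2175 (Z(g) = 1/(-2155 - 20) = 1/(-2175) = -1/2175)
(-2746244 + Z(749))/(-678721 + (-1544726 - 1*(-1246192))) = (-2746244 - 1/2175)/(-678721 + (-1544726 - 1*(-1246192))) = -5973080701/(2175*(-678721 + (-1544726 + 1246192))) = -5973080701/(2175*(-678721 - 298534)) = -5973080701/2175/(-977255) = -5973080701/2175*(-1/977255) = 5973080701/2125529625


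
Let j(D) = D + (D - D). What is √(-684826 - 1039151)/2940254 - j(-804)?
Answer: 804 + 3*I*√191553/2940254 ≈ 804.0 + 0.00044656*I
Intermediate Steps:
j(D) = D (j(D) = D + 0 = D)
√(-684826 - 1039151)/2940254 - j(-804) = √(-684826 - 1039151)/2940254 - 1*(-804) = √(-1723977)*(1/2940254) + 804 = (3*I*√191553)*(1/2940254) + 804 = 3*I*√191553/2940254 + 804 = 804 + 3*I*√191553/2940254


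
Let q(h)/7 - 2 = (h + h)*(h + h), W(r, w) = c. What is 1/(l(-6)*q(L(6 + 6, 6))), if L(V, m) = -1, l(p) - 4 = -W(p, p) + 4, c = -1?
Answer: 1/378 ≈ 0.0026455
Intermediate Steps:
W(r, w) = -1
l(p) = 9 (l(p) = 4 + (-1*(-1) + 4) = 4 + (1 + 4) = 4 + 5 = 9)
q(h) = 14 + 28*h**2 (q(h) = 14 + 7*((h + h)*(h + h)) = 14 + 7*((2*h)*(2*h)) = 14 + 7*(4*h**2) = 14 + 28*h**2)
1/(l(-6)*q(L(6 + 6, 6))) = 1/(9*(14 + 28*(-1)**2)) = 1/(9*(14 + 28*1)) = 1/(9*(14 + 28)) = 1/(9*42) = 1/378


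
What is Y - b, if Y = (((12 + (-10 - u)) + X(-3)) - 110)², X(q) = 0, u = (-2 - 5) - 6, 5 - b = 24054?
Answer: 33074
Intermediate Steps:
b = -24049 (b = 5 - 1*24054 = 5 - 24054 = -24049)
u = -13 (u = -7 - 6 = -13)
Y = 9025 (Y = (((12 + (-10 - 1*(-13))) + 0) - 110)² = (((12 + (-10 + 13)) + 0) - 110)² = (((12 + 3) + 0) - 110)² = ((15 + 0) - 110)² = (15 - 110)² = (-95)² = 9025)
Y - b = 9025 - 1*(-24049) = 9025 + 24049 = 33074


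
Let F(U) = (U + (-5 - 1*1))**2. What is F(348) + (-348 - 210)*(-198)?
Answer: 227448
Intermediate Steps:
F(U) = (-6 + U)**2 (F(U) = (U + (-5 - 1))**2 = (U - 6)**2 = (-6 + U)**2)
F(348) + (-348 - 210)*(-198) = (-6 + 348)**2 + (-348 - 210)*(-198) = 342**2 - 558*(-198) = 116964 + 110484 = 227448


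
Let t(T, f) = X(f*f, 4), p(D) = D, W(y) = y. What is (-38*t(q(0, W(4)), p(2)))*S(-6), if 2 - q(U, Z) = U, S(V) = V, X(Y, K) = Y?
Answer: 912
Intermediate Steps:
q(U, Z) = 2 - U
t(T, f) = f² (t(T, f) = f*f = f²)
(-38*t(q(0, W(4)), p(2)))*S(-6) = -38*2²*(-6) = -38*4*(-6) = -152*(-6) = 912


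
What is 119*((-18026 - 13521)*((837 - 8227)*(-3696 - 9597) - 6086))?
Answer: -368761492050112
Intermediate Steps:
119*((-18026 - 13521)*((837 - 8227)*(-3696 - 9597) - 6086)) = 119*(-31547*(-7390*(-13293) - 6086)) = 119*(-31547*(98235270 - 6086)) = 119*(-31547*98229184) = 119*(-3098836067648) = -368761492050112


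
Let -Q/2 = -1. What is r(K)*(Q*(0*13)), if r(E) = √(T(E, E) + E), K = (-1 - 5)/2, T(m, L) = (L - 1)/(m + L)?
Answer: 0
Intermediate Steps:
Q = 2 (Q = -2*(-1) = 2)
T(m, L) = (-1 + L)/(L + m)
K = -3 (K = -6*½ = -3)
r(E) = √(E + (-1 + E)/(2*E)) (r(E) = √((-1 + E)/(E + E) + E) = √((-1 + E)/((2*E)) + E) = √((1/(2*E))*(-1 + E) + E) = √((-1 + E)/(2*E) + E) = √(E + (-1 + E)/(2*E)))
r(K)*(Q*(0*13)) = (√(2 - 2/(-3) + 4*(-3))/2)*(2*(0*13)) = (√(2 - 2*(-⅓) - 12)/2)*(2*0) = (√(2 + ⅔ - 12)/2)*0 = (√(-28/3)/2)*0 = ((2*I*√21/3)/2)*0 = (I*√21/3)*0 = 0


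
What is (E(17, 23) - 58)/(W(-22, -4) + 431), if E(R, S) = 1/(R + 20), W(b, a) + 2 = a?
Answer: -429/3145 ≈ -0.13641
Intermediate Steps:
W(b, a) = -2 + a
E(R, S) = 1/(20 + R)
(E(17, 23) - 58)/(W(-22, -4) + 431) = (1/(20 + 17) - 58)/((-2 - 4) + 431) = (1/37 - 58)/(-6 + 431) = (1/37 - 58)/425 = -2145/37*1/425 = -429/3145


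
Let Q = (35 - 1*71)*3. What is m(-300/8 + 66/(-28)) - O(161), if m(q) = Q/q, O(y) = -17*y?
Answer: 84931/31 ≈ 2739.7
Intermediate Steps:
Q = -108 (Q = (35 - 71)*3 = -36*3 = -108)
m(q) = -108/q
m(-300/8 + 66/(-28)) - O(161) = -108/(-300/8 + 66/(-28)) - (-17)*161 = -108/(-300*1/8 + 66*(-1/28)) - 1*(-2737) = -108/(-75/2 - 33/14) + 2737 = -108/(-279/7) + 2737 = -108*(-7/279) + 2737 = 84/31 + 2737 = 84931/31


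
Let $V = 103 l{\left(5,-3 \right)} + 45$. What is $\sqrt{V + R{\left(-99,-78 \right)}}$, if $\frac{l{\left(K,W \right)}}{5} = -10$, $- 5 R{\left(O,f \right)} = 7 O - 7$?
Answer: $i \sqrt{4965} \approx 70.463 i$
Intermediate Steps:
$R{\left(O,f \right)} = \frac{7}{5} - \frac{7 O}{5}$ ($R{\left(O,f \right)} = - \frac{7 O - 7}{5} = - \frac{-7 + 7 O}{5} = \frac{7}{5} - \frac{7 O}{5}$)
$l{\left(K,W \right)} = -50$ ($l{\left(K,W \right)} = 5 \left(-10\right) = -50$)
$V = -5105$ ($V = 103 \left(-50\right) + 45 = -5150 + 45 = -5105$)
$\sqrt{V + R{\left(-99,-78 \right)}} = \sqrt{-5105 + \left(\frac{7}{5} - - \frac{693}{5}\right)} = \sqrt{-5105 + \left(\frac{7}{5} + \frac{693}{5}\right)} = \sqrt{-5105 + 140} = \sqrt{-4965} = i \sqrt{4965}$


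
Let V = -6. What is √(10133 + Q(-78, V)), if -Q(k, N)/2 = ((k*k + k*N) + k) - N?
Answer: I*√2827 ≈ 53.17*I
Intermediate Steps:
Q(k, N) = -2*k - 2*k² + 2*N - 2*N*k (Q(k, N) = -2*(((k*k + k*N) + k) - N) = -2*(((k² + N*k) + k) - N) = -2*((k + k² + N*k) - N) = -2*(k + k² - N + N*k) = -2*k - 2*k² + 2*N - 2*N*k)
√(10133 + Q(-78, V)) = √(10133 + (-2*(-78) - 2*(-78)² + 2*(-6) - 2*(-6)*(-78))) = √(10133 + (156 - 2*6084 - 12 - 936)) = √(10133 + (156 - 12168 - 12 - 936)) = √(10133 - 12960) = √(-2827) = I*√2827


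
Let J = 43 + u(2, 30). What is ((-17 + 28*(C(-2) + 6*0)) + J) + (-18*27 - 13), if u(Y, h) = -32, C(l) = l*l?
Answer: -393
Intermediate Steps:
C(l) = l**2
J = 11 (J = 43 - 32 = 11)
((-17 + 28*(C(-2) + 6*0)) + J) + (-18*27 - 13) = ((-17 + 28*((-2)**2 + 6*0)) + 11) + (-18*27 - 13) = ((-17 + 28*(4 + 0)) + 11) + (-486 - 13) = ((-17 + 28*4) + 11) - 499 = ((-17 + 112) + 11) - 499 = (95 + 11) - 499 = 106 - 499 = -393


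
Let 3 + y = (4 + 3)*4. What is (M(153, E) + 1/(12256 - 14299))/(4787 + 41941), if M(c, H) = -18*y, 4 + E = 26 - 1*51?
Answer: -919351/95465304 ≈ -0.0096302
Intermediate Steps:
E = -29 (E = -4 + (26 - 1*51) = -4 + (26 - 51) = -4 - 25 = -29)
y = 25 (y = -3 + (4 + 3)*4 = -3 + 7*4 = -3 + 28 = 25)
M(c, H) = -450 (M(c, H) = -18*25 = -450)
(M(153, E) + 1/(12256 - 14299))/(4787 + 41941) = (-450 + 1/(12256 - 14299))/(4787 + 41941) = (-450 + 1/(-2043))/46728 = (-450 - 1/2043)*(1/46728) = -919351/2043*1/46728 = -919351/95465304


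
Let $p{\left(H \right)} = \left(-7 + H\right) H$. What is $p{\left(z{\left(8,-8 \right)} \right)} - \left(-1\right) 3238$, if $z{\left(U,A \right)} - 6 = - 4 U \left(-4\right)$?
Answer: $20256$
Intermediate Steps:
$z{\left(U,A \right)} = 6 + 16 U$ ($z{\left(U,A \right)} = 6 + - 4 U \left(-4\right) = 6 + 16 U$)
$p{\left(H \right)} = H \left(-7 + H\right)$
$p{\left(z{\left(8,-8 \right)} \right)} - \left(-1\right) 3238 = \left(6 + 16 \cdot 8\right) \left(-7 + \left(6 + 16 \cdot 8\right)\right) - \left(-1\right) 3238 = \left(6 + 128\right) \left(-7 + \left(6 + 128\right)\right) - -3238 = 134 \left(-7 + 134\right) + 3238 = 134 \cdot 127 + 3238 = 17018 + 3238 = 20256$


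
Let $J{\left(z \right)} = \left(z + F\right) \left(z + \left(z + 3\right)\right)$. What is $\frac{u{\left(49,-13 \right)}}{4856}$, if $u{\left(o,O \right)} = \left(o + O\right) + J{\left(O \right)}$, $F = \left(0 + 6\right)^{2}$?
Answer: $- \frac{493}{4856} \approx -0.10152$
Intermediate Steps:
$F = 36$ ($F = 6^{2} = 36$)
$J{\left(z \right)} = \left(3 + 2 z\right) \left(36 + z\right)$ ($J{\left(z \right)} = \left(z + 36\right) \left(z + \left(z + 3\right)\right) = \left(36 + z\right) \left(z + \left(3 + z\right)\right) = \left(36 + z\right) \left(3 + 2 z\right) = \left(3 + 2 z\right) \left(36 + z\right)$)
$u{\left(o,O \right)} = 108 + o + 2 O^{2} + 76 O$ ($u{\left(o,O \right)} = \left(o + O\right) + \left(108 + 2 O^{2} + 75 O\right) = \left(O + o\right) + \left(108 + 2 O^{2} + 75 O\right) = 108 + o + 2 O^{2} + 76 O$)
$\frac{u{\left(49,-13 \right)}}{4856} = \frac{108 + 49 + 2 \left(-13\right)^{2} + 76 \left(-13\right)}{4856} = \left(108 + 49 + 2 \cdot 169 - 988\right) \frac{1}{4856} = \left(108 + 49 + 338 - 988\right) \frac{1}{4856} = \left(-493\right) \frac{1}{4856} = - \frac{493}{4856}$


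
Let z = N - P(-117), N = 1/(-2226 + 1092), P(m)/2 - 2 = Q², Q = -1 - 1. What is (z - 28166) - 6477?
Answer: -39298771/1134 ≈ -34655.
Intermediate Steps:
Q = -2
P(m) = 12 (P(m) = 4 + 2*(-2)² = 4 + 2*4 = 4 + 8 = 12)
N = -1/1134 (N = 1/(-1134) = -1/1134 ≈ -0.00088183)
z = -13609/1134 (z = -1/1134 - 1*12 = -1/1134 - 12 = -13609/1134 ≈ -12.001)
(z - 28166) - 6477 = (-13609/1134 - 28166) - 6477 = -31953853/1134 - 6477 = -39298771/1134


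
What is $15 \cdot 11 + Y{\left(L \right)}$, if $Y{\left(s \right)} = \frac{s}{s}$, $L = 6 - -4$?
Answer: $166$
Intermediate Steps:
$L = 10$ ($L = 6 + 4 = 10$)
$Y{\left(s \right)} = 1$
$15 \cdot 11 + Y{\left(L \right)} = 15 \cdot 11 + 1 = 165 + 1 = 166$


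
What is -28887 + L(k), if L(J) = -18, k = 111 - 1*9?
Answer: -28905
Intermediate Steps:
k = 102 (k = 111 - 9 = 102)
-28887 + L(k) = -28887 - 18 = -28905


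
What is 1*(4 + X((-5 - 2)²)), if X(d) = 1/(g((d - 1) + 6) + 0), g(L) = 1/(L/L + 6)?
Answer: 11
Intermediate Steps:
g(L) = ⅐ (g(L) = 1/(1 + 6) = 1/7 = ⅐)
X(d) = 7 (X(d) = 1/(⅐ + 0) = 1/(⅐) = 7)
1*(4 + X((-5 - 2)²)) = 1*(4 + 7) = 1*11 = 11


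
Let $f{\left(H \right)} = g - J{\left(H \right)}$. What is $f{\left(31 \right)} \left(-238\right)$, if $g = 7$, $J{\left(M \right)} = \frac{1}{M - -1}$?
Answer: $- \frac{26537}{16} \approx -1658.6$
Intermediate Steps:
$J{\left(M \right)} = \frac{1}{1 + M}$ ($J{\left(M \right)} = \frac{1}{M + 1} = \frac{1}{1 + M}$)
$f{\left(H \right)} = 7 - \frac{1}{1 + H}$
$f{\left(31 \right)} \left(-238\right) = \frac{6 + 7 \cdot 31}{1 + 31} \left(-238\right) = \frac{6 + 217}{32} \left(-238\right) = \frac{1}{32} \cdot 223 \left(-238\right) = \frac{223}{32} \left(-238\right) = - \frac{26537}{16}$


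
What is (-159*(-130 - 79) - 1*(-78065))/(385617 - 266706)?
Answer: 111296/118911 ≈ 0.93596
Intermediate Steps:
(-159*(-130 - 79) - 1*(-78065))/(385617 - 266706) = (-159*(-209) + 78065)/118911 = (33231 + 78065)*(1/118911) = 111296*(1/118911) = 111296/118911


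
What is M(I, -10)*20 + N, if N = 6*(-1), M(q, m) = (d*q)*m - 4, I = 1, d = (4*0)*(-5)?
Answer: -86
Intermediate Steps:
d = 0 (d = 0*(-5) = 0)
M(q, m) = -4 (M(q, m) = (0*q)*m - 4 = 0*m - 4 = 0 - 4 = -4)
N = -6
M(I, -10)*20 + N = -4*20 - 6 = -80 - 6 = -86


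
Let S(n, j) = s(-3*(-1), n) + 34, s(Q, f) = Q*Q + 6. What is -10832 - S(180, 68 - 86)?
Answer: -10881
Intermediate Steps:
s(Q, f) = 6 + Q² (s(Q, f) = Q² + 6 = 6 + Q²)
S(n, j) = 49 (S(n, j) = (6 + (-3*(-1))²) + 34 = (6 + 3²) + 34 = (6 + 9) + 34 = 15 + 34 = 49)
-10832 - S(180, 68 - 86) = -10832 - 1*49 = -10832 - 49 = -10881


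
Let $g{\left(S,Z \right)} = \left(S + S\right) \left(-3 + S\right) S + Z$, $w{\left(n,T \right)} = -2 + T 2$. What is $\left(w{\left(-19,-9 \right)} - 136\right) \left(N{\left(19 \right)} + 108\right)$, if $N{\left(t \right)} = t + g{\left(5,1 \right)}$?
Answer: $-35568$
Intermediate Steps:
$w{\left(n,T \right)} = -2 + 2 T$
$g{\left(S,Z \right)} = Z + 2 S^{2} \left(-3 + S\right)$ ($g{\left(S,Z \right)} = 2 S \left(-3 + S\right) S + Z = 2 S^{2} \left(-3 + S\right) + Z = Z + 2 S^{2} \left(-3 + S\right)$)
$N{\left(t \right)} = 101 + t$ ($N{\left(t \right)} = t + \left(1 - 6 \cdot 5^{2} + 2 \cdot 5^{3}\right) = t + \left(1 - 150 + 2 \cdot 125\right) = t + \left(1 - 150 + 250\right) = t + 101 = 101 + t$)
$\left(w{\left(-19,-9 \right)} - 136\right) \left(N{\left(19 \right)} + 108\right) = \left(\left(-2 + 2 \left(-9\right)\right) - 136\right) \left(\left(101 + 19\right) + 108\right) = \left(\left(-2 - 18\right) - 136\right) \left(120 + 108\right) = \left(-20 - 136\right) 228 = \left(-156\right) 228 = -35568$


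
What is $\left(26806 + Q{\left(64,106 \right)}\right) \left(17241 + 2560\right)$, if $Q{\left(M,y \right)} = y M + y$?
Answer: $667214496$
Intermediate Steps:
$Q{\left(M,y \right)} = y + M y$ ($Q{\left(M,y \right)} = M y + y = y + M y$)
$\left(26806 + Q{\left(64,106 \right)}\right) \left(17241 + 2560\right) = \left(26806 + 106 \left(1 + 64\right)\right) \left(17241 + 2560\right) = \left(26806 + 106 \cdot 65\right) 19801 = \left(26806 + 6890\right) 19801 = 33696 \cdot 19801 = 667214496$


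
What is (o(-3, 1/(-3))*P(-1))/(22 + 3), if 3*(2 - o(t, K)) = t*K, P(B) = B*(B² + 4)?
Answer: -⅓ ≈ -0.33333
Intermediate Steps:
P(B) = B*(4 + B²)
o(t, K) = 2 - K*t/3 (o(t, K) = 2 - t*K/3 = 2 - K*t/3)
(o(-3, 1/(-3))*P(-1))/(22 + 3) = ((2 - ⅓*(-3)/(-3))*(-(4 + (-1)²)))/(22 + 3) = ((2 - ⅓*(-⅓)*(-3))*(-(4 + 1)))/25 = ((2 - ⅓)*(-1*5))*(1/25) = ((5/3)*(-5))*(1/25) = -25/3*1/25 = -⅓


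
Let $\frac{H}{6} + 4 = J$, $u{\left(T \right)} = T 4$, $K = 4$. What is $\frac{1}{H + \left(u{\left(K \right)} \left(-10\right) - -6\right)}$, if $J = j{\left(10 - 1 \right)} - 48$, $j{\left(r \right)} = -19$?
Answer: $- \frac{1}{580} \approx -0.0017241$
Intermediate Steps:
$u{\left(T \right)} = 4 T$
$J = -67$ ($J = -19 - 48 = -67$)
$H = -426$ ($H = -24 + 6 \left(-67\right) = -24 - 402 = -426$)
$\frac{1}{H + \left(u{\left(K \right)} \left(-10\right) - -6\right)} = \frac{1}{-426 + \left(4 \cdot 4 \left(-10\right) - -6\right)} = \frac{1}{-426 + \left(16 \left(-10\right) + 6\right)} = \frac{1}{-426 + \left(-160 + 6\right)} = \frac{1}{-426 - 154} = \frac{1}{-580} = - \frac{1}{580}$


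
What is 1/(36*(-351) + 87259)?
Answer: 1/74623 ≈ 1.3401e-5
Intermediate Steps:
1/(36*(-351) + 87259) = 1/(-12636 + 87259) = 1/74623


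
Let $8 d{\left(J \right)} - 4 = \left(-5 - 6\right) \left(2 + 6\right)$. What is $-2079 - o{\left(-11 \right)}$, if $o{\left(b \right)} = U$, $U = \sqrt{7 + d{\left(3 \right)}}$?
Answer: $-2079 - \frac{i \sqrt{14}}{2} \approx -2079.0 - 1.8708 i$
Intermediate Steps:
$d{\left(J \right)} = - \frac{21}{2}$ ($d{\left(J \right)} = \frac{1}{2} + \frac{\left(-5 - 6\right) \left(2 + 6\right)}{8} = \frac{1}{2} + \frac{\left(-5 - 6\right) 8}{8} = \frac{1}{2} + \frac{\left(-11\right) 8}{8} = \frac{1}{2} + \frac{1}{8} \left(-88\right) = \frac{1}{2} - 11 = - \frac{21}{2}$)
$U = \frac{i \sqrt{14}}{2}$ ($U = \sqrt{7 - \frac{21}{2}} = \sqrt{- \frac{7}{2}} = \frac{i \sqrt{14}}{2} \approx 1.8708 i$)
$o{\left(b \right)} = \frac{i \sqrt{14}}{2}$
$-2079 - o{\left(-11 \right)} = -2079 - \frac{i \sqrt{14}}{2}$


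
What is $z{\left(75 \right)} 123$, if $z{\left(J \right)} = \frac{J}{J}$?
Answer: $123$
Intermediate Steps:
$z{\left(J \right)} = 1$
$z{\left(75 \right)} 123 = 1 \cdot 123 = 123$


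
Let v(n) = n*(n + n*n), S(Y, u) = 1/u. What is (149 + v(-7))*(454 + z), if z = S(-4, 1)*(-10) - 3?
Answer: -63945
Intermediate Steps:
z = -13 (z = -10/1 - 3 = 1*(-10) - 3 = -10 - 3 = -13)
v(n) = n*(n + n**2)
(149 + v(-7))*(454 + z) = (149 + (-7)**2*(1 - 7))*(454 - 13) = (149 + 49*(-6))*441 = (149 - 294)*441 = -145*441 = -63945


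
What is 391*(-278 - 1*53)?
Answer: -129421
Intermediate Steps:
391*(-278 - 1*53) = 391*(-278 - 53) = 391*(-331) = -129421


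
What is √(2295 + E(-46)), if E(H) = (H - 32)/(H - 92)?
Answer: √1214354/23 ≈ 47.912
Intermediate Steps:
E(H) = (-32 + H)/(-92 + H)
√(2295 + E(-46)) = √(2295 + (-32 - 46)/(-92 - 46)) = √(2295 - 78/(-138)) = √(2295 - 1/138*(-78)) = √(2295 + 13/23) = √(52798/23) = √1214354/23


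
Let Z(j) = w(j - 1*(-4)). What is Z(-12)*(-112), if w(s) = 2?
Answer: -224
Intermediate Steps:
Z(j) = 2
Z(-12)*(-112) = 2*(-112) = -224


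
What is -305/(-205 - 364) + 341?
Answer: 194334/569 ≈ 341.54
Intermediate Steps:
-305/(-205 - 364) + 341 = -305/(-569) + 341 = -305*(-1/569) + 341 = 305/569 + 341 = 194334/569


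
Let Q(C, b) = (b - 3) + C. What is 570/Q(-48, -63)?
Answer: -5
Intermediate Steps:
Q(C, b) = -3 + C + b (Q(C, b) = (-3 + b) + C = -3 + C + b)
570/Q(-48, -63) = 570/(-3 - 48 - 63) = 570/(-114) = 570*(-1/114) = -5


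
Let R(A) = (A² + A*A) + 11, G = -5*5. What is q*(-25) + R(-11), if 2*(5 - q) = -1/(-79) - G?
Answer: 34812/79 ≈ 440.66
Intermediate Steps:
G = -25
R(A) = 11 + 2*A² (R(A) = (A² + A²) + 11 = 2*A² + 11 = 11 + 2*A²)
q = -593/79 (q = 5 - (-1/(-79) - 1*(-25))/2 = 5 - (-1*(-1/79) + 25)/2 = 5 - (1/79 + 25)/2 = 5 - ½*1976/79 = 5 - 988/79 = -593/79 ≈ -7.5063)
q*(-25) + R(-11) = -593/79*(-25) + (11 + 2*(-11)²) = 14825/79 + (11 + 2*121) = 14825/79 + (11 + 242) = 14825/79 + 253 = 34812/79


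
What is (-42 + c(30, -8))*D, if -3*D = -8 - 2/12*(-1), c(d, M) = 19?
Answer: -1081/18 ≈ -60.056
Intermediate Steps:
D = 47/18 (D = -(-8 - 2/12*(-1))/3 = -(-8 - 2*1/12*(-1))/3 = -(-8 - 1/6*(-1))/3 = -(-8 + 1/6)/3 = -1/3*(-47/6) = 47/18 ≈ 2.6111)
(-42 + c(30, -8))*D = (-42 + 19)*(47/18) = -23*47/18 = -1081/18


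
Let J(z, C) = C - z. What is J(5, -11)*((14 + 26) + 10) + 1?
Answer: -799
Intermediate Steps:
J(5, -11)*((14 + 26) + 10) + 1 = (-11 - 1*5)*((14 + 26) + 10) + 1 = (-11 - 5)*(40 + 10) + 1 = -16*50 + 1 = -800 + 1 = -799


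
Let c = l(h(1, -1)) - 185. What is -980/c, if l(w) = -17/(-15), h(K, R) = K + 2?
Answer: 1050/197 ≈ 5.3299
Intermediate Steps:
h(K, R) = 2 + K
l(w) = 17/15 (l(w) = -17*(-1/15) = 17/15)
c = -2758/15 (c = 17/15 - 185 = -2758/15 ≈ -183.87)
-980/c = -980/(-2758/15) = -980*(-15/2758) = 1050/197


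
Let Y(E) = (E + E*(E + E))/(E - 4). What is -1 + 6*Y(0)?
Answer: -1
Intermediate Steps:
Y(E) = (E + 2*E²)/(-4 + E) (Y(E) = (E + E*(2*E))/(-4 + E) = (E + 2*E²)/(-4 + E))
-1 + 6*Y(0) = -1 + 6*(0*(1 + 2*0)/(-4 + 0)) = -1 + 6*(0*(1 + 0)/(-4)) = -1 + 6*(0*(-¼)*1) = -1 + 6*0 = -1 + 0 = -1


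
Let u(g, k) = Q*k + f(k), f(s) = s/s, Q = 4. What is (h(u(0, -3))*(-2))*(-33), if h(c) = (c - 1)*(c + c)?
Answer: 17424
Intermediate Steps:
f(s) = 1
u(g, k) = 1 + 4*k (u(g, k) = 4*k + 1 = 1 + 4*k)
h(c) = 2*c*(-1 + c) (h(c) = (-1 + c)*(2*c) = 2*c*(-1 + c))
(h(u(0, -3))*(-2))*(-33) = ((2*(1 + 4*(-3))*(-1 + (1 + 4*(-3))))*(-2))*(-33) = ((2*(1 - 12)*(-1 + (1 - 12)))*(-2))*(-33) = ((2*(-11)*(-1 - 11))*(-2))*(-33) = ((2*(-11)*(-12))*(-2))*(-33) = (264*(-2))*(-33) = -528*(-33) = 17424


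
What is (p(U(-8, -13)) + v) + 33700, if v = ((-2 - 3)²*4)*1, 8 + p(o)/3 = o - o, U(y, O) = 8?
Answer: 33776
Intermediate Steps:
p(o) = -24 (p(o) = -24 + 3*(o - o) = -24 + 3*0 = -24 + 0 = -24)
v = 100 (v = ((-5)²*4)*1 = (25*4)*1 = 100*1 = 100)
(p(U(-8, -13)) + v) + 33700 = (-24 + 100) + 33700 = 76 + 33700 = 33776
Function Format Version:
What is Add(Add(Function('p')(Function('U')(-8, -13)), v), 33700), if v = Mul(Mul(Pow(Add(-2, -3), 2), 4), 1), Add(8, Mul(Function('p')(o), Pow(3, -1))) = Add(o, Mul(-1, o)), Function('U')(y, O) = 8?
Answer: 33776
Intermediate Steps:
Function('p')(o) = -24 (Function('p')(o) = Add(-24, Mul(3, Add(o, Mul(-1, o)))) = Add(-24, Mul(3, 0)) = Add(-24, 0) = -24)
v = 100 (v = Mul(Mul(Pow(-5, 2), 4), 1) = Mul(Mul(25, 4), 1) = Mul(100, 1) = 100)
Add(Add(Function('p')(Function('U')(-8, -13)), v), 33700) = Add(Add(-24, 100), 33700) = Add(76, 33700) = 33776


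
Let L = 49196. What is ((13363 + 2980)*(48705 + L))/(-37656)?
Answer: -1599996043/37656 ≈ -42490.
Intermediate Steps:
((13363 + 2980)*(48705 + L))/(-37656) = ((13363 + 2980)*(48705 + 49196))/(-37656) = (16343*97901)*(-1/37656) = 1599996043*(-1/37656) = -1599996043/37656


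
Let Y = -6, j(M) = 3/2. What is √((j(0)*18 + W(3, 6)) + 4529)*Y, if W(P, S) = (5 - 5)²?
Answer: -12*√1139 ≈ -404.99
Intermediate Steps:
W(P, S) = 0 (W(P, S) = 0² = 0)
j(M) = 3/2 (j(M) = 3*(½) = 3/2)
√((j(0)*18 + W(3, 6)) + 4529)*Y = √(((3/2)*18 + 0) + 4529)*(-6) = √((27 + 0) + 4529)*(-6) = √(27 + 4529)*(-6) = √4556*(-6) = (2*√1139)*(-6) = -12*√1139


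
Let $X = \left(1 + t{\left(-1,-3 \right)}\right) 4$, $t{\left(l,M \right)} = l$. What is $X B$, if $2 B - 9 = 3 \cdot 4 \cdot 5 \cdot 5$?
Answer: $0$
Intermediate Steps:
$B = \frac{309}{2}$ ($B = \frac{9}{2} + \frac{3 \cdot 4 \cdot 5 \cdot 5}{2} = \frac{9}{2} + \frac{12 \cdot 5 \cdot 5}{2} = \frac{9}{2} + \frac{60 \cdot 5}{2} = \frac{9}{2} + \frac{1}{2} \cdot 300 = \frac{9}{2} + 150 = \frac{309}{2} \approx 154.5$)
$X = 0$ ($X = \left(1 - 1\right) 4 = 0 \cdot 4 = 0$)
$X B = 0 \cdot \frac{309}{2} = 0$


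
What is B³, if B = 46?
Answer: 97336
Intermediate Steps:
B³ = 46³ = 97336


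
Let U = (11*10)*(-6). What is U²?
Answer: 435600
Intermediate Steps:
U = -660 (U = 110*(-6) = -660)
U² = (-660)² = 435600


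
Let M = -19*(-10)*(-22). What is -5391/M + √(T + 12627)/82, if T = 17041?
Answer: 5391/4180 + √7417/41 ≈ 3.3903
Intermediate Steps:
M = -4180 (M = 190*(-22) = -4180)
-5391/M + √(T + 12627)/82 = -5391/(-4180) + √(17041 + 12627)/82 = -5391*(-1/4180) + √29668*(1/82) = 5391/4180 + (2*√7417)*(1/82) = 5391/4180 + √7417/41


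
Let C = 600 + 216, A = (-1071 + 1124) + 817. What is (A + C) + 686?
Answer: 2372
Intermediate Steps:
A = 870 (A = 53 + 817 = 870)
C = 816
(A + C) + 686 = (870 + 816) + 686 = 1686 + 686 = 2372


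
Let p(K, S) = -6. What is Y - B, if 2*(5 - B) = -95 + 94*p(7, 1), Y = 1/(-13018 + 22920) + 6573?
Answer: 30886814/4951 ≈ 6238.5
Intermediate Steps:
Y = 65085847/9902 (Y = 1/9902 + 6573 = 65085847/9902 ≈ 6573.0)
B = 669/2 (B = 5 - (-95 + 94*(-6))/2 = 5 - (-95 - 564)/2 = 5 - ½*(-659) = 5 + 659/2 = 669/2 ≈ 334.50)
Y - B = 65085847/9902 - 1*669/2 = 65085847/9902 - 669/2 = 30886814/4951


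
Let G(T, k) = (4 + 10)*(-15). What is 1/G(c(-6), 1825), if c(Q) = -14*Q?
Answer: -1/210 ≈ -0.0047619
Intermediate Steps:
G(T, k) = -210 (G(T, k) = 14*(-15) = -210)
1/G(c(-6), 1825) = 1/(-210) = -1/210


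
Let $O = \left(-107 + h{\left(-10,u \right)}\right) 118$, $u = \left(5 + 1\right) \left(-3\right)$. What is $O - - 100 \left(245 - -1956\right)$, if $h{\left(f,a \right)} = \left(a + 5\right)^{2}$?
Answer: $227416$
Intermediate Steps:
$u = -18$ ($u = 6 \left(-3\right) = -18$)
$h{\left(f,a \right)} = \left(5 + a\right)^{2}$
$O = 7316$ ($O = \left(-107 + \left(5 - 18\right)^{2}\right) 118 = \left(-107 + \left(-13\right)^{2}\right) 118 = \left(-107 + 169\right) 118 = 62 \cdot 118 = 7316$)
$O - - 100 \left(245 - -1956\right) = 7316 - - 100 \left(245 - -1956\right) = 7316 - - 100 \left(245 + 1956\right) = 7316 - \left(-100\right) 2201 = 7316 - -220100 = 7316 + 220100 = 227416$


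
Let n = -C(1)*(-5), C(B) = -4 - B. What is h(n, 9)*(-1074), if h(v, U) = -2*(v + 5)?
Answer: -42960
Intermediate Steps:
n = -25 (n = -(-4 - 1*1)*(-5) = -(-4 - 1)*(-5) = -1*(-5)*(-5) = 5*(-5) = -25)
h(v, U) = -10 - 2*v (h(v, U) = -2*(5 + v) = -10 - 2*v)
h(n, 9)*(-1074) = (-10 - 2*(-25))*(-1074) = (-10 + 50)*(-1074) = 40*(-1074) = -42960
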